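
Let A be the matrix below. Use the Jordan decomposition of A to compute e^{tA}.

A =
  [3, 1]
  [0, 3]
e^{tA} =
  [exp(3*t), t*exp(3*t)]
  [0, exp(3*t)]

Strategy: write A = P · J · P⁻¹ where J is a Jordan canonical form, so e^{tA} = P · e^{tJ} · P⁻¹, and e^{tJ} can be computed block-by-block.

A has Jordan form
J =
  [3, 1]
  [0, 3]
(up to reordering of blocks).

Per-block formulas:
  For a 2×2 Jordan block J_2(3): exp(t · J_2(3)) = e^(3t)·(I + t·N), where N is the 2×2 nilpotent shift.

After assembling e^{tJ} and conjugating by P, we get:

e^{tA} =
  [exp(3*t), t*exp(3*t)]
  [0, exp(3*t)]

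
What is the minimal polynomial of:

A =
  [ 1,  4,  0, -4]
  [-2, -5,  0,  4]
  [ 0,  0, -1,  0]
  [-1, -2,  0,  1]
x^2 + 2*x + 1

The characteristic polynomial is χ_A(x) = (x + 1)^4, so the eigenvalues are known. The minimal polynomial is
  m_A(x) = Π_λ (x − λ)^{k_λ}
where k_λ is the size of the *largest* Jordan block for λ (equivalently, the smallest k with (A − λI)^k v = 0 for every generalised eigenvector v of λ).

  λ = -1: largest Jordan block has size 2, contributing (x + 1)^2

So m_A(x) = (x + 1)^2 = x^2 + 2*x + 1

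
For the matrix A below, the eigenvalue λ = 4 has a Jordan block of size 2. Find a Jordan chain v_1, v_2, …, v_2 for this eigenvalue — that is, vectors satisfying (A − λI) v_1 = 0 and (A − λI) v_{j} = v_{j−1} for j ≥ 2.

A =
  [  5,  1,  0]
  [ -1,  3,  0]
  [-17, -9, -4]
A Jordan chain for λ = 4 of length 2:
v_1 = (-1, 1, 1)ᵀ
v_2 = (1, -2, 0)ᵀ

Let N = A − (4)·I. We want v_2 with N^2 v_2 = 0 but N^1 v_2 ≠ 0; then v_{j-1} := N · v_j for j = 2, …, 2.

Pick v_2 = (1, -2, 0)ᵀ.
Then v_1 = N · v_2 = (-1, 1, 1)ᵀ.

Sanity check: (A − (4)·I) v_1 = (0, 0, 0)ᵀ = 0. ✓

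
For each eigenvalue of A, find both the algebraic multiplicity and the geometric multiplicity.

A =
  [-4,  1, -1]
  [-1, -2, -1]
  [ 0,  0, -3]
λ = -3: alg = 3, geom = 2

Step 1 — factor the characteristic polynomial to read off the algebraic multiplicities:
  χ_A(x) = (x + 3)^3

Step 2 — compute geometric multiplicities via the rank-nullity identity g(λ) = n − rank(A − λI):
  rank(A − (-3)·I) = 1, so dim ker(A − (-3)·I) = n − 1 = 2

Summary:
  λ = -3: algebraic multiplicity = 3, geometric multiplicity = 2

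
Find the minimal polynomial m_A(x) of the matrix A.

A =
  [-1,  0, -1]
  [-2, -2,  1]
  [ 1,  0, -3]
x^3 + 6*x^2 + 12*x + 8

The characteristic polynomial is χ_A(x) = (x + 2)^3, so the eigenvalues are known. The minimal polynomial is
  m_A(x) = Π_λ (x − λ)^{k_λ}
where k_λ is the size of the *largest* Jordan block for λ (equivalently, the smallest k with (A − λI)^k v = 0 for every generalised eigenvector v of λ).

  λ = -2: largest Jordan block has size 3, contributing (x + 2)^3

So m_A(x) = (x + 2)^3 = x^3 + 6*x^2 + 12*x + 8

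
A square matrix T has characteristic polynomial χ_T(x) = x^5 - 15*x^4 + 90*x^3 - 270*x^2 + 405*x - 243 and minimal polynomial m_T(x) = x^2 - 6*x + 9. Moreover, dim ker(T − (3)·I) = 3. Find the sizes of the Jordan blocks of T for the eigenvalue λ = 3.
Block sizes for λ = 3: [2, 2, 1]

Step 1 — from the characteristic polynomial, algebraic multiplicity of λ = 3 is 5. From dim ker(T − (3)·I) = 3, there are exactly 3 Jordan blocks for λ = 3.
Step 2 — from the minimal polynomial, the factor (x − 3)^2 tells us the largest block for λ = 3 has size 2.
Step 3 — with total size 5, 3 blocks, and largest block 2, the block sizes (in nonincreasing order) are [2, 2, 1].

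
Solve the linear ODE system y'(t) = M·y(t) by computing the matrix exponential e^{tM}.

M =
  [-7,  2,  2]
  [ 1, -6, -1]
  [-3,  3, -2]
e^{tM} =
  [-2*t*exp(-5*t) + exp(-5*t), 2*t*exp(-5*t), 2*t*exp(-5*t)]
  [t*exp(-5*t), -t*exp(-5*t) + exp(-5*t), -t*exp(-5*t)]
  [-3*t*exp(-5*t), 3*t*exp(-5*t), 3*t*exp(-5*t) + exp(-5*t)]

Strategy: write M = P · J · P⁻¹ where J is a Jordan canonical form, so e^{tM} = P · e^{tJ} · P⁻¹, and e^{tJ} can be computed block-by-block.

M has Jordan form
J =
  [-5,  1,  0]
  [ 0, -5,  0]
  [ 0,  0, -5]
(up to reordering of blocks).

Per-block formulas:
  For a 2×2 Jordan block J_2(-5): exp(t · J_2(-5)) = e^(-5t)·(I + t·N), where N is the 2×2 nilpotent shift.
  For a 1×1 block at λ = -5: exp(t · [-5]) = [e^(-5t)].

After assembling e^{tJ} and conjugating by P, we get:

e^{tM} =
  [-2*t*exp(-5*t) + exp(-5*t), 2*t*exp(-5*t), 2*t*exp(-5*t)]
  [t*exp(-5*t), -t*exp(-5*t) + exp(-5*t), -t*exp(-5*t)]
  [-3*t*exp(-5*t), 3*t*exp(-5*t), 3*t*exp(-5*t) + exp(-5*t)]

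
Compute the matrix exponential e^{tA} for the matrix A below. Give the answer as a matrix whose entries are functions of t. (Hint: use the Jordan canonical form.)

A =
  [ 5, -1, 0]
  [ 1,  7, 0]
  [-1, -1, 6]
e^{tA} =
  [-t*exp(6*t) + exp(6*t), -t*exp(6*t), 0]
  [t*exp(6*t), t*exp(6*t) + exp(6*t), 0]
  [-t*exp(6*t), -t*exp(6*t), exp(6*t)]

Strategy: write A = P · J · P⁻¹ where J is a Jordan canonical form, so e^{tA} = P · e^{tJ} · P⁻¹, and e^{tJ} can be computed block-by-block.

A has Jordan form
J =
  [6, 1, 0]
  [0, 6, 0]
  [0, 0, 6]
(up to reordering of blocks).

Per-block formulas:
  For a 1×1 block at λ = 6: exp(t · [6]) = [e^(6t)].
  For a 2×2 Jordan block J_2(6): exp(t · J_2(6)) = e^(6t)·(I + t·N), where N is the 2×2 nilpotent shift.

After assembling e^{tJ} and conjugating by P, we get:

e^{tA} =
  [-t*exp(6*t) + exp(6*t), -t*exp(6*t), 0]
  [t*exp(6*t), t*exp(6*t) + exp(6*t), 0]
  [-t*exp(6*t), -t*exp(6*t), exp(6*t)]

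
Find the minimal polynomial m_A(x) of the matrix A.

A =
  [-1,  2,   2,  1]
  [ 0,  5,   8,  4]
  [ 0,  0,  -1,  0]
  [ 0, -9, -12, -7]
x^3 + 3*x^2 + 3*x + 1

The characteristic polynomial is χ_A(x) = (x + 1)^4, so the eigenvalues are known. The minimal polynomial is
  m_A(x) = Π_λ (x − λ)^{k_λ}
where k_λ is the size of the *largest* Jordan block for λ (equivalently, the smallest k with (A − λI)^k v = 0 for every generalised eigenvector v of λ).

  λ = -1: largest Jordan block has size 3, contributing (x + 1)^3

So m_A(x) = (x + 1)^3 = x^3 + 3*x^2 + 3*x + 1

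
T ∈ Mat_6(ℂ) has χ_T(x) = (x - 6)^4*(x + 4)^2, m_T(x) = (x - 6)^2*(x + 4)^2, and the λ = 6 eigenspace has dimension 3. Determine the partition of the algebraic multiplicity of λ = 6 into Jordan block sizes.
Block sizes for λ = 6: [2, 1, 1]

Step 1 — from the characteristic polynomial, algebraic multiplicity of λ = 6 is 4. From dim ker(T − (6)·I) = 3, there are exactly 3 Jordan blocks for λ = 6.
Step 2 — from the minimal polynomial, the factor (x − 6)^2 tells us the largest block for λ = 6 has size 2.
Step 3 — with total size 4, 3 blocks, and largest block 2, the block sizes (in nonincreasing order) are [2, 1, 1].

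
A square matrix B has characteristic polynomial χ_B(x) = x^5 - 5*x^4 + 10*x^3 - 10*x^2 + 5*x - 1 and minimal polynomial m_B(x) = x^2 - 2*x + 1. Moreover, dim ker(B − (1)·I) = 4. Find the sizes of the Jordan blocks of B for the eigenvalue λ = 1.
Block sizes for λ = 1: [2, 1, 1, 1]

Step 1 — from the characteristic polynomial, algebraic multiplicity of λ = 1 is 5. From dim ker(B − (1)·I) = 4, there are exactly 4 Jordan blocks for λ = 1.
Step 2 — from the minimal polynomial, the factor (x − 1)^2 tells us the largest block for λ = 1 has size 2.
Step 3 — with total size 5, 4 blocks, and largest block 2, the block sizes (in nonincreasing order) are [2, 1, 1, 1].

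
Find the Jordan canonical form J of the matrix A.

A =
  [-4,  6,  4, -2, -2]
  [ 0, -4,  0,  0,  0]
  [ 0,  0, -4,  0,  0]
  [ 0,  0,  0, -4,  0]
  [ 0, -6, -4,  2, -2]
J_1(-4) ⊕ J_1(-4) ⊕ J_1(-4) ⊕ J_1(-4) ⊕ J_1(-2)

The characteristic polynomial is
  det(x·I − A) = x^5 + 18*x^4 + 128*x^3 + 448*x^2 + 768*x + 512 = (x + 2)*(x + 4)^4

Eigenvalues and multiplicities (the geometric multiplicity of λ is n − rank(A − λI), which equals the number of Jordan blocks for λ):
  λ = -4: algebraic multiplicity = 4, geometric multiplicity = 4
  λ = -2: algebraic multiplicity = 1, geometric multiplicity = 1

Determining the block sizes for each eigenvalue:
  λ = -4: gm = am = 4, so every block has size 1 → block sizes [1, 1, 1, 1]
  λ = -2: one block (gm = 1), so the single block has size am = 1 → block sizes [1]

Assembling the blocks gives a Jordan form
J =
  [-4,  0,  0,  0,  0]
  [ 0, -4,  0,  0,  0]
  [ 0,  0, -4,  0,  0]
  [ 0,  0,  0, -4,  0]
  [ 0,  0,  0,  0, -2]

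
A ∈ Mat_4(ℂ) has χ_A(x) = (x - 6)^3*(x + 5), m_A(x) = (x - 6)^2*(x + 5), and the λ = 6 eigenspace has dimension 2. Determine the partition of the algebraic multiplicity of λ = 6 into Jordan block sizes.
Block sizes for λ = 6: [2, 1]

Step 1 — from the characteristic polynomial, algebraic multiplicity of λ = 6 is 3. From dim ker(A − (6)·I) = 2, there are exactly 2 Jordan blocks for λ = 6.
Step 2 — from the minimal polynomial, the factor (x − 6)^2 tells us the largest block for λ = 6 has size 2.
Step 3 — with total size 3, 2 blocks, and largest block 2, the block sizes (in nonincreasing order) are [2, 1].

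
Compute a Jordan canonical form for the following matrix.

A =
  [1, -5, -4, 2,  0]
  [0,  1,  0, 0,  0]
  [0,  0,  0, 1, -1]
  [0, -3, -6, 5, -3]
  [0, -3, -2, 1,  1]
J_2(1) ⊕ J_2(2) ⊕ J_1(2)

The characteristic polynomial is
  det(x·I − A) = x^5 - 8*x^4 + 25*x^3 - 38*x^2 + 28*x - 8 = (x - 2)^3*(x - 1)^2

Eigenvalues and multiplicities (the geometric multiplicity of λ is n − rank(A − λI), which equals the number of Jordan blocks for λ):
  λ = 1: algebraic multiplicity = 2, geometric multiplicity = 1
  λ = 2: algebraic multiplicity = 3, geometric multiplicity = 2

Determining the block sizes for each eigenvalue:
  λ = 1: one block (gm = 1), so the single block has size am = 2 → block sizes [2]
  λ = 2: 2 blocks summing to 3 forces exactly one block of size 2 and the rest size 1 → block sizes [2, 1]

Assembling the blocks gives a Jordan form
J =
  [1, 1, 0, 0, 0]
  [0, 1, 0, 0, 0]
  [0, 0, 2, 1, 0]
  [0, 0, 0, 2, 0]
  [0, 0, 0, 0, 2]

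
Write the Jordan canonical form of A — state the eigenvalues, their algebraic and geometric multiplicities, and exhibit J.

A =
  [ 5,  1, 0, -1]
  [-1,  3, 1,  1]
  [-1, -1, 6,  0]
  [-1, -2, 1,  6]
J_2(5) ⊕ J_2(5)

The characteristic polynomial is
  det(x·I − A) = x^4 - 20*x^3 + 150*x^2 - 500*x + 625 = (x - 5)^4

Eigenvalues and multiplicities (the geometric multiplicity of λ is n − rank(A − λI), which equals the number of Jordan blocks for λ):
  λ = 5: algebraic multiplicity = 4, geometric multiplicity = 2

Determining the block sizes for each eigenvalue:
  λ = 5: with am = 4 and gm = 2, the partition is not yet determined (e.g. several partitions of 4 into 2 parts exist). Let N = A − (5)·I. Computing rank(N^1) = 2, rank(N^2) = 0; the number of blocks of size ≥ j is rank(N^{j−1}) − rank(N^j), giving [2, 2]. So we have 2 block(s) of size 2 → block sizes [2, 2]

Assembling the blocks gives a Jordan form
J =
  [5, 1, 0, 0]
  [0, 5, 0, 0]
  [0, 0, 5, 1]
  [0, 0, 0, 5]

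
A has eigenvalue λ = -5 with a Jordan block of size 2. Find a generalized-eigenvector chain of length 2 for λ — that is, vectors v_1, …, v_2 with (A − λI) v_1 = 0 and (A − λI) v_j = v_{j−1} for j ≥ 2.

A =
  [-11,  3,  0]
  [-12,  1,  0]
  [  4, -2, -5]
A Jordan chain for λ = -5 of length 2:
v_1 = (-6, -12, 4)ᵀ
v_2 = (1, 0, 0)ᵀ

Let N = A − (-5)·I. We want v_2 with N^2 v_2 = 0 but N^1 v_2 ≠ 0; then v_{j-1} := N · v_j for j = 2, …, 2.

Pick v_2 = (1, 0, 0)ᵀ.
Then v_1 = N · v_2 = (-6, -12, 4)ᵀ.

Sanity check: (A − (-5)·I) v_1 = (0, 0, 0)ᵀ = 0. ✓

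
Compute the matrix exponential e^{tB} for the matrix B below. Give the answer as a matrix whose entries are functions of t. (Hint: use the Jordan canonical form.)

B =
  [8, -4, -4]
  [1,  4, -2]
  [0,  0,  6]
e^{tB} =
  [2*t*exp(6*t) + exp(6*t), -4*t*exp(6*t), -4*t*exp(6*t)]
  [t*exp(6*t), -2*t*exp(6*t) + exp(6*t), -2*t*exp(6*t)]
  [0, 0, exp(6*t)]

Strategy: write B = P · J · P⁻¹ where J is a Jordan canonical form, so e^{tB} = P · e^{tJ} · P⁻¹, and e^{tJ} can be computed block-by-block.

B has Jordan form
J =
  [6, 1, 0]
  [0, 6, 0]
  [0, 0, 6]
(up to reordering of blocks).

Per-block formulas:
  For a 2×2 Jordan block J_2(6): exp(t · J_2(6)) = e^(6t)·(I + t·N), where N is the 2×2 nilpotent shift.
  For a 1×1 block at λ = 6: exp(t · [6]) = [e^(6t)].

After assembling e^{tJ} and conjugating by P, we get:

e^{tB} =
  [2*t*exp(6*t) + exp(6*t), -4*t*exp(6*t), -4*t*exp(6*t)]
  [t*exp(6*t), -2*t*exp(6*t) + exp(6*t), -2*t*exp(6*t)]
  [0, 0, exp(6*t)]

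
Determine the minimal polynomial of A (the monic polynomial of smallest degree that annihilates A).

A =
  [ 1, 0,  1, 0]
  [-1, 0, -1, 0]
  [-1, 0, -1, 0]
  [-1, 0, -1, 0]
x^2

The characteristic polynomial is χ_A(x) = x^4, so the eigenvalues are known. The minimal polynomial is
  m_A(x) = Π_λ (x − λ)^{k_λ}
where k_λ is the size of the *largest* Jordan block for λ (equivalently, the smallest k with (A − λI)^k v = 0 for every generalised eigenvector v of λ).

  λ = 0: largest Jordan block has size 2, contributing (x − 0)^2

So m_A(x) = x^2 = x^2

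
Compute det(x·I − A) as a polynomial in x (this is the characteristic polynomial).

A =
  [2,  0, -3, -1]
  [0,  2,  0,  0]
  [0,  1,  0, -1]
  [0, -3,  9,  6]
x^4 - 10*x^3 + 37*x^2 - 60*x + 36

Expanding det(x·I − A) (e.g. by cofactor expansion or by noting that A is similar to its Jordan form J, which has the same characteristic polynomial as A) gives
  χ_A(x) = x^4 - 10*x^3 + 37*x^2 - 60*x + 36
which factors as (x - 3)^2*(x - 2)^2. The eigenvalues (with algebraic multiplicities) are λ = 2 with multiplicity 2, λ = 3 with multiplicity 2.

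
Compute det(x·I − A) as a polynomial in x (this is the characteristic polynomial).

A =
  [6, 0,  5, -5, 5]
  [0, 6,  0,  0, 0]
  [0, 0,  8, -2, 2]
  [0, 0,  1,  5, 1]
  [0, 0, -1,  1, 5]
x^5 - 30*x^4 + 360*x^3 - 2160*x^2 + 6480*x - 7776

Expanding det(x·I − A) (e.g. by cofactor expansion or by noting that A is similar to its Jordan form J, which has the same characteristic polynomial as A) gives
  χ_A(x) = x^5 - 30*x^4 + 360*x^3 - 2160*x^2 + 6480*x - 7776
which factors as (x - 6)^5. The eigenvalues (with algebraic multiplicities) are λ = 6 with multiplicity 5.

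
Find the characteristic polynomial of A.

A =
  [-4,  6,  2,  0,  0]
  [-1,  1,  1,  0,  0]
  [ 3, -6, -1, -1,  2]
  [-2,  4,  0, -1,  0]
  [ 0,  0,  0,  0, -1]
x^5 + 6*x^4 + 14*x^3 + 16*x^2 + 9*x + 2

Expanding det(x·I − A) (e.g. by cofactor expansion or by noting that A is similar to its Jordan form J, which has the same characteristic polynomial as A) gives
  χ_A(x) = x^5 + 6*x^4 + 14*x^3 + 16*x^2 + 9*x + 2
which factors as (x + 1)^4*(x + 2). The eigenvalues (with algebraic multiplicities) are λ = -2 with multiplicity 1, λ = -1 with multiplicity 4.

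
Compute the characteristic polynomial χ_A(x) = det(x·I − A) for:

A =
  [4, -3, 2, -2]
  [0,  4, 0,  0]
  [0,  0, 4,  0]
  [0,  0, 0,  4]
x^4 - 16*x^3 + 96*x^2 - 256*x + 256

Expanding det(x·I − A) (e.g. by cofactor expansion or by noting that A is similar to its Jordan form J, which has the same characteristic polynomial as A) gives
  χ_A(x) = x^4 - 16*x^3 + 96*x^2 - 256*x + 256
which factors as (x - 4)^4. The eigenvalues (with algebraic multiplicities) are λ = 4 with multiplicity 4.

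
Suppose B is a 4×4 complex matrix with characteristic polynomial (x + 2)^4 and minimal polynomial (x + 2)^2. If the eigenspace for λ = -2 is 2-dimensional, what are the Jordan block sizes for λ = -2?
Block sizes for λ = -2: [2, 2]

Step 1 — from the characteristic polynomial, algebraic multiplicity of λ = -2 is 4. From dim ker(B − (-2)·I) = 2, there are exactly 2 Jordan blocks for λ = -2.
Step 2 — from the minimal polynomial, the factor (x + 2)^2 tells us the largest block for λ = -2 has size 2.
Step 3 — with total size 4, 2 blocks, and largest block 2, the block sizes (in nonincreasing order) are [2, 2].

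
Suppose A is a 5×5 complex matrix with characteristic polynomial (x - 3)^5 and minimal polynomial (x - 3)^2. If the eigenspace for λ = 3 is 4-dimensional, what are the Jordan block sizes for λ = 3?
Block sizes for λ = 3: [2, 1, 1, 1]

Step 1 — from the characteristic polynomial, algebraic multiplicity of λ = 3 is 5. From dim ker(A − (3)·I) = 4, there are exactly 4 Jordan blocks for λ = 3.
Step 2 — from the minimal polynomial, the factor (x − 3)^2 tells us the largest block for λ = 3 has size 2.
Step 3 — with total size 5, 4 blocks, and largest block 2, the block sizes (in nonincreasing order) are [2, 1, 1, 1].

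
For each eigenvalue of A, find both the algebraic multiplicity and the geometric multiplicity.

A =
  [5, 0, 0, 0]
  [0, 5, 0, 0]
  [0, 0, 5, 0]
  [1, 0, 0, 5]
λ = 5: alg = 4, geom = 3

Step 1 — factor the characteristic polynomial to read off the algebraic multiplicities:
  χ_A(x) = (x - 5)^4

Step 2 — compute geometric multiplicities via the rank-nullity identity g(λ) = n − rank(A − λI):
  rank(A − (5)·I) = 1, so dim ker(A − (5)·I) = n − 1 = 3

Summary:
  λ = 5: algebraic multiplicity = 4, geometric multiplicity = 3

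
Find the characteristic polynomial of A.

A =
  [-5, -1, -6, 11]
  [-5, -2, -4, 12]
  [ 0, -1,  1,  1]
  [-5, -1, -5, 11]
x^4 - 5*x^3

Expanding det(x·I − A) (e.g. by cofactor expansion or by noting that A is similar to its Jordan form J, which has the same characteristic polynomial as A) gives
  χ_A(x) = x^4 - 5*x^3
which factors as x^3*(x - 5). The eigenvalues (with algebraic multiplicities) are λ = 0 with multiplicity 3, λ = 5 with multiplicity 1.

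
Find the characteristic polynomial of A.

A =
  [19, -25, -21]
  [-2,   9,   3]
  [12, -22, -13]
x^3 - 15*x^2 + 75*x - 125

Expanding det(x·I − A) (e.g. by cofactor expansion or by noting that A is similar to its Jordan form J, which has the same characteristic polynomial as A) gives
  χ_A(x) = x^3 - 15*x^2 + 75*x - 125
which factors as (x - 5)^3. The eigenvalues (with algebraic multiplicities) are λ = 5 with multiplicity 3.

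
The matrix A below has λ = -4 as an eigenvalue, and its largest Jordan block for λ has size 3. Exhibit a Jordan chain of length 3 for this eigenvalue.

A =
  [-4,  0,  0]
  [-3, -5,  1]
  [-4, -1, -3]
A Jordan chain for λ = -4 of length 3:
v_1 = (0, -1, -1)ᵀ
v_2 = (0, -3, -4)ᵀ
v_3 = (1, 0, 0)ᵀ

Let N = A − (-4)·I. We want v_3 with N^3 v_3 = 0 but N^2 v_3 ≠ 0; then v_{j-1} := N · v_j for j = 3, …, 2.

Pick v_3 = (1, 0, 0)ᵀ.
Then v_2 = N · v_3 = (0, -3, -4)ᵀ.
Then v_1 = N · v_2 = (0, -1, -1)ᵀ.

Sanity check: (A − (-4)·I) v_1 = (0, 0, 0)ᵀ = 0. ✓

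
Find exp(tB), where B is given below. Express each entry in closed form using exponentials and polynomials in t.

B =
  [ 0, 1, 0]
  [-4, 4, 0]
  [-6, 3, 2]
e^{tB} =
  [-2*t*exp(2*t) + exp(2*t), t*exp(2*t), 0]
  [-4*t*exp(2*t), 2*t*exp(2*t) + exp(2*t), 0]
  [-6*t*exp(2*t), 3*t*exp(2*t), exp(2*t)]

Strategy: write B = P · J · P⁻¹ where J is a Jordan canonical form, so e^{tB} = P · e^{tJ} · P⁻¹, and e^{tJ} can be computed block-by-block.

B has Jordan form
J =
  [2, 1, 0]
  [0, 2, 0]
  [0, 0, 2]
(up to reordering of blocks).

Per-block formulas:
  For a 2×2 Jordan block J_2(2): exp(t · J_2(2)) = e^(2t)·(I + t·N), where N is the 2×2 nilpotent shift.
  For a 1×1 block at λ = 2: exp(t · [2]) = [e^(2t)].

After assembling e^{tJ} and conjugating by P, we get:

e^{tB} =
  [-2*t*exp(2*t) + exp(2*t), t*exp(2*t), 0]
  [-4*t*exp(2*t), 2*t*exp(2*t) + exp(2*t), 0]
  [-6*t*exp(2*t), 3*t*exp(2*t), exp(2*t)]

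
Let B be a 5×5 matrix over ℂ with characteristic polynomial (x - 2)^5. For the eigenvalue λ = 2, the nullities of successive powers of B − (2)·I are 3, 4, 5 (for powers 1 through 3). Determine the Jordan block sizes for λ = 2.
Block sizes for λ = 2: [3, 1, 1]

From the dimensions of kernels of powers, the number of Jordan blocks of size at least j is d_j − d_{j−1} where d_j = dim ker(N^j) (with d_0 = 0). Computing the differences gives [3, 1, 1].
The number of blocks of size exactly k is (#blocks of size ≥ k) − (#blocks of size ≥ k + 1), so the partition is: 2 block(s) of size 1, 1 block(s) of size 3.
In nonincreasing order the block sizes are [3, 1, 1].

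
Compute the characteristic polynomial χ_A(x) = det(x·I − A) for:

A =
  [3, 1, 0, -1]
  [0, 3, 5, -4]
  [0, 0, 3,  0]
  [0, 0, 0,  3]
x^4 - 12*x^3 + 54*x^2 - 108*x + 81

Expanding det(x·I − A) (e.g. by cofactor expansion or by noting that A is similar to its Jordan form J, which has the same characteristic polynomial as A) gives
  χ_A(x) = x^4 - 12*x^3 + 54*x^2 - 108*x + 81
which factors as (x - 3)^4. The eigenvalues (with algebraic multiplicities) are λ = 3 with multiplicity 4.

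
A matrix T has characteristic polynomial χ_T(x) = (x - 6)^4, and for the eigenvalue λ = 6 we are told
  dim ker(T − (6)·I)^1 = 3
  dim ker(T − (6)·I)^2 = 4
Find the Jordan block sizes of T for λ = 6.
Block sizes for λ = 6: [2, 1, 1]

From the dimensions of kernels of powers, the number of Jordan blocks of size at least j is d_j − d_{j−1} where d_j = dim ker(N^j) (with d_0 = 0). Computing the differences gives [3, 1].
The number of blocks of size exactly k is (#blocks of size ≥ k) − (#blocks of size ≥ k + 1), so the partition is: 2 block(s) of size 1, 1 block(s) of size 2.
In nonincreasing order the block sizes are [2, 1, 1].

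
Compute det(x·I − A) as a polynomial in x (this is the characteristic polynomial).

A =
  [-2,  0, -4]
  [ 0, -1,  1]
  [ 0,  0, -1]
x^3 + 4*x^2 + 5*x + 2

Expanding det(x·I − A) (e.g. by cofactor expansion or by noting that A is similar to its Jordan form J, which has the same characteristic polynomial as A) gives
  χ_A(x) = x^3 + 4*x^2 + 5*x + 2
which factors as (x + 1)^2*(x + 2). The eigenvalues (with algebraic multiplicities) are λ = -2 with multiplicity 1, λ = -1 with multiplicity 2.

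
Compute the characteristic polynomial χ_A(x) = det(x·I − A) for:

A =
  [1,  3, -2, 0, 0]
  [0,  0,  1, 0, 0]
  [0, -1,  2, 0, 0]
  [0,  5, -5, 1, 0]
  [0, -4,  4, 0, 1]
x^5 - 5*x^4 + 10*x^3 - 10*x^2 + 5*x - 1

Expanding det(x·I − A) (e.g. by cofactor expansion or by noting that A is similar to its Jordan form J, which has the same characteristic polynomial as A) gives
  χ_A(x) = x^5 - 5*x^4 + 10*x^3 - 10*x^2 + 5*x - 1
which factors as (x - 1)^5. The eigenvalues (with algebraic multiplicities) are λ = 1 with multiplicity 5.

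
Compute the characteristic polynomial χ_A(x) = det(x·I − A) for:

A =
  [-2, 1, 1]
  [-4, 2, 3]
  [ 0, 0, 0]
x^3

Expanding det(x·I − A) (e.g. by cofactor expansion or by noting that A is similar to its Jordan form J, which has the same characteristic polynomial as A) gives
  χ_A(x) = x^3
which factors as x^3. The eigenvalues (with algebraic multiplicities) are λ = 0 with multiplicity 3.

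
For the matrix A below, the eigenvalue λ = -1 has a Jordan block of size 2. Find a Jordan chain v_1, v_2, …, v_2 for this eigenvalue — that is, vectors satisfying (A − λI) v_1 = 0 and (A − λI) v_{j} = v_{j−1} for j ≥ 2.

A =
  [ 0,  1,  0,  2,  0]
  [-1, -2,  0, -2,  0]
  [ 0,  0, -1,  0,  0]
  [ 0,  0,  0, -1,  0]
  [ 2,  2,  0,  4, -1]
A Jordan chain for λ = -1 of length 2:
v_1 = (1, -1, 0, 0, 2)ᵀ
v_2 = (1, 0, 0, 0, 0)ᵀ

Let N = A − (-1)·I. We want v_2 with N^2 v_2 = 0 but N^1 v_2 ≠ 0; then v_{j-1} := N · v_j for j = 2, …, 2.

Pick v_2 = (1, 0, 0, 0, 0)ᵀ.
Then v_1 = N · v_2 = (1, -1, 0, 0, 2)ᵀ.

Sanity check: (A − (-1)·I) v_1 = (0, 0, 0, 0, 0)ᵀ = 0. ✓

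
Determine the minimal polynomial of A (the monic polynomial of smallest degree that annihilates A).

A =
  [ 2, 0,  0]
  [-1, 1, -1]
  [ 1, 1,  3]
x^2 - 4*x + 4

The characteristic polynomial is χ_A(x) = (x - 2)^3, so the eigenvalues are known. The minimal polynomial is
  m_A(x) = Π_λ (x − λ)^{k_λ}
where k_λ is the size of the *largest* Jordan block for λ (equivalently, the smallest k with (A − λI)^k v = 0 for every generalised eigenvector v of λ).

  λ = 2: largest Jordan block has size 2, contributing (x − 2)^2

So m_A(x) = (x - 2)^2 = x^2 - 4*x + 4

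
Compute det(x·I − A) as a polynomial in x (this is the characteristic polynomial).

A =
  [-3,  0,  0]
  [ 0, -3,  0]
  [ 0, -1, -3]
x^3 + 9*x^2 + 27*x + 27

Expanding det(x·I − A) (e.g. by cofactor expansion or by noting that A is similar to its Jordan form J, which has the same characteristic polynomial as A) gives
  χ_A(x) = x^3 + 9*x^2 + 27*x + 27
which factors as (x + 3)^3. The eigenvalues (with algebraic multiplicities) are λ = -3 with multiplicity 3.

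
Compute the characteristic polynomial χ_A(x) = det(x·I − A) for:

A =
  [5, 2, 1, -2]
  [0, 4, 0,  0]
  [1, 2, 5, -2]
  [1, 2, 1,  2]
x^4 - 16*x^3 + 96*x^2 - 256*x + 256

Expanding det(x·I − A) (e.g. by cofactor expansion or by noting that A is similar to its Jordan form J, which has the same characteristic polynomial as A) gives
  χ_A(x) = x^4 - 16*x^3 + 96*x^2 - 256*x + 256
which factors as (x - 4)^4. The eigenvalues (with algebraic multiplicities) are λ = 4 with multiplicity 4.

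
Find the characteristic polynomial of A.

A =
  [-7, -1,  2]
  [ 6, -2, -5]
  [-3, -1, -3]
x^3 + 12*x^2 + 48*x + 64

Expanding det(x·I − A) (e.g. by cofactor expansion or by noting that A is similar to its Jordan form J, which has the same characteristic polynomial as A) gives
  χ_A(x) = x^3 + 12*x^2 + 48*x + 64
which factors as (x + 4)^3. The eigenvalues (with algebraic multiplicities) are λ = -4 with multiplicity 3.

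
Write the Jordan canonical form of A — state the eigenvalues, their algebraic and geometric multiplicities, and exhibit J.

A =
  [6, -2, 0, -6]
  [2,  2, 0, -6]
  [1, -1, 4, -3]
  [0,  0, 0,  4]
J_2(4) ⊕ J_1(4) ⊕ J_1(4)

The characteristic polynomial is
  det(x·I − A) = x^4 - 16*x^3 + 96*x^2 - 256*x + 256 = (x - 4)^4

Eigenvalues and multiplicities (the geometric multiplicity of λ is n − rank(A − λI), which equals the number of Jordan blocks for λ):
  λ = 4: algebraic multiplicity = 4, geometric multiplicity = 3

Determining the block sizes for each eigenvalue:
  λ = 4: 3 blocks summing to 4 forces exactly one block of size 2 and the rest size 1 → block sizes [2, 1, 1]

Assembling the blocks gives a Jordan form
J =
  [4, 1, 0, 0]
  [0, 4, 0, 0]
  [0, 0, 4, 0]
  [0, 0, 0, 4]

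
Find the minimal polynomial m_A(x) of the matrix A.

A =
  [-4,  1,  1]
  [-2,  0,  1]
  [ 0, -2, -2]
x^3 + 6*x^2 + 12*x + 8

The characteristic polynomial is χ_A(x) = (x + 2)^3, so the eigenvalues are known. The minimal polynomial is
  m_A(x) = Π_λ (x − λ)^{k_λ}
where k_λ is the size of the *largest* Jordan block for λ (equivalently, the smallest k with (A − λI)^k v = 0 for every generalised eigenvector v of λ).

  λ = -2: largest Jordan block has size 3, contributing (x + 2)^3

So m_A(x) = (x + 2)^3 = x^3 + 6*x^2 + 12*x + 8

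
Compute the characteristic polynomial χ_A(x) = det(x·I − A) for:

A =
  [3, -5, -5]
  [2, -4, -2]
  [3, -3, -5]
x^3 + 6*x^2 + 12*x + 8

Expanding det(x·I − A) (e.g. by cofactor expansion or by noting that A is similar to its Jordan form J, which has the same characteristic polynomial as A) gives
  χ_A(x) = x^3 + 6*x^2 + 12*x + 8
which factors as (x + 2)^3. The eigenvalues (with algebraic multiplicities) are λ = -2 with multiplicity 3.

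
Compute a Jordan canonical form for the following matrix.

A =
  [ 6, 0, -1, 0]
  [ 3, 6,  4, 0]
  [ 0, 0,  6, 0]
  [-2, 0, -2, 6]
J_3(6) ⊕ J_1(6)

The characteristic polynomial is
  det(x·I − A) = x^4 - 24*x^3 + 216*x^2 - 864*x + 1296 = (x - 6)^4

Eigenvalues and multiplicities (the geometric multiplicity of λ is n − rank(A − λI), which equals the number of Jordan blocks for λ):
  λ = 6: algebraic multiplicity = 4, geometric multiplicity = 2

Determining the block sizes for each eigenvalue:
  λ = 6: with am = 4 and gm = 2, the partition is not yet determined (e.g. several partitions of 4 into 2 parts exist). Let N = A − (6)·I. Computing rank(N^1) = 2, rank(N^2) = 1, rank(N^3) = 0; the number of blocks of size ≥ j is rank(N^{j−1}) − rank(N^j), giving [2, 1, 1]. So we have 1 block(s) of size 3, 1 block(s) of size 1 → block sizes [3, 1]

Assembling the blocks gives a Jordan form
J =
  [6, 1, 0, 0]
  [0, 6, 1, 0]
  [0, 0, 6, 0]
  [0, 0, 0, 6]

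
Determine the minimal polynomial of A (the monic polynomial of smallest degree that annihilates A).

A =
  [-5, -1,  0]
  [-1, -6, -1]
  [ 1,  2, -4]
x^3 + 15*x^2 + 75*x + 125

The characteristic polynomial is χ_A(x) = (x + 5)^3, so the eigenvalues are known. The minimal polynomial is
  m_A(x) = Π_λ (x − λ)^{k_λ}
where k_λ is the size of the *largest* Jordan block for λ (equivalently, the smallest k with (A − λI)^k v = 0 for every generalised eigenvector v of λ).

  λ = -5: largest Jordan block has size 3, contributing (x + 5)^3

So m_A(x) = (x + 5)^3 = x^3 + 15*x^2 + 75*x + 125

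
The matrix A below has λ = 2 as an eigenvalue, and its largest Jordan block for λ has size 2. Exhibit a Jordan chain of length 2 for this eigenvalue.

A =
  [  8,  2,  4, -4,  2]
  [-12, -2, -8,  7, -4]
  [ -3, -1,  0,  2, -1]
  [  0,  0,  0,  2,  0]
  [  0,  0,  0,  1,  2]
A Jordan chain for λ = 2 of length 2:
v_1 = (6, -12, -3, 0, 0)ᵀ
v_2 = (1, 0, 0, 0, 0)ᵀ

Let N = A − (2)·I. We want v_2 with N^2 v_2 = 0 but N^1 v_2 ≠ 0; then v_{j-1} := N · v_j for j = 2, …, 2.

Pick v_2 = (1, 0, 0, 0, 0)ᵀ.
Then v_1 = N · v_2 = (6, -12, -3, 0, 0)ᵀ.

Sanity check: (A − (2)·I) v_1 = (0, 0, 0, 0, 0)ᵀ = 0. ✓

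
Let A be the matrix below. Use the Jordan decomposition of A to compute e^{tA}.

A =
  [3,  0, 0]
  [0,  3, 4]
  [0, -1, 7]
e^{tA} =
  [exp(3*t), 0, 0]
  [0, -2*t*exp(5*t) + exp(5*t), 4*t*exp(5*t)]
  [0, -t*exp(5*t), 2*t*exp(5*t) + exp(5*t)]

Strategy: write A = P · J · P⁻¹ where J is a Jordan canonical form, so e^{tA} = P · e^{tJ} · P⁻¹, and e^{tJ} can be computed block-by-block.

A has Jordan form
J =
  [3, 0, 0]
  [0, 5, 1]
  [0, 0, 5]
(up to reordering of blocks).

Per-block formulas:
  For a 1×1 block at λ = 3: exp(t · [3]) = [e^(3t)].
  For a 2×2 Jordan block J_2(5): exp(t · J_2(5)) = e^(5t)·(I + t·N), where N is the 2×2 nilpotent shift.

After assembling e^{tJ} and conjugating by P, we get:

e^{tA} =
  [exp(3*t), 0, 0]
  [0, -2*t*exp(5*t) + exp(5*t), 4*t*exp(5*t)]
  [0, -t*exp(5*t), 2*t*exp(5*t) + exp(5*t)]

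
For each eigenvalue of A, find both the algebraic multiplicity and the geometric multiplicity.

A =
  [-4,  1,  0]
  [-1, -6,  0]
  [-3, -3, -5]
λ = -5: alg = 3, geom = 2

Step 1 — factor the characteristic polynomial to read off the algebraic multiplicities:
  χ_A(x) = (x + 5)^3

Step 2 — compute geometric multiplicities via the rank-nullity identity g(λ) = n − rank(A − λI):
  rank(A − (-5)·I) = 1, so dim ker(A − (-5)·I) = n − 1 = 2

Summary:
  λ = -5: algebraic multiplicity = 3, geometric multiplicity = 2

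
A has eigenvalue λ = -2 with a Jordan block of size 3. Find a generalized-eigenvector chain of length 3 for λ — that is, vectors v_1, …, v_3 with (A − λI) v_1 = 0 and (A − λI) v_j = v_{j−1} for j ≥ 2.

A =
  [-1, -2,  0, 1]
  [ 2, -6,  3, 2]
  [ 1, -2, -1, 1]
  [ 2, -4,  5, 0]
A Jordan chain for λ = -2 of length 3:
v_1 = (-1, 1, 0, 3)ᵀ
v_2 = (1, 2, 1, 2)ᵀ
v_3 = (1, 0, 0, 0)ᵀ

Let N = A − (-2)·I. We want v_3 with N^3 v_3 = 0 but N^2 v_3 ≠ 0; then v_{j-1} := N · v_j for j = 3, …, 2.

Pick v_3 = (1, 0, 0, 0)ᵀ.
Then v_2 = N · v_3 = (1, 2, 1, 2)ᵀ.
Then v_1 = N · v_2 = (-1, 1, 0, 3)ᵀ.

Sanity check: (A − (-2)·I) v_1 = (0, 0, 0, 0)ᵀ = 0. ✓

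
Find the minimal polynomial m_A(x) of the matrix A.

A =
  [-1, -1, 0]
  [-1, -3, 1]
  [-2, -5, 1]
x^3 + 3*x^2 + 3*x + 1

The characteristic polynomial is χ_A(x) = (x + 1)^3, so the eigenvalues are known. The minimal polynomial is
  m_A(x) = Π_λ (x − λ)^{k_λ}
where k_λ is the size of the *largest* Jordan block for λ (equivalently, the smallest k with (A − λI)^k v = 0 for every generalised eigenvector v of λ).

  λ = -1: largest Jordan block has size 3, contributing (x + 1)^3

So m_A(x) = (x + 1)^3 = x^3 + 3*x^2 + 3*x + 1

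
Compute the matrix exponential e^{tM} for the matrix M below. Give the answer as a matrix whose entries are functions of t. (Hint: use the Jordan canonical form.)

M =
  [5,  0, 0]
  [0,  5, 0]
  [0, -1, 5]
e^{tM} =
  [exp(5*t), 0, 0]
  [0, exp(5*t), 0]
  [0, -t*exp(5*t), exp(5*t)]

Strategy: write M = P · J · P⁻¹ where J is a Jordan canonical form, so e^{tM} = P · e^{tJ} · P⁻¹, and e^{tJ} can be computed block-by-block.

M has Jordan form
J =
  [5, 1, 0]
  [0, 5, 0]
  [0, 0, 5]
(up to reordering of blocks).

Per-block formulas:
  For a 2×2 Jordan block J_2(5): exp(t · J_2(5)) = e^(5t)·(I + t·N), where N is the 2×2 nilpotent shift.
  For a 1×1 block at λ = 5: exp(t · [5]) = [e^(5t)].

After assembling e^{tJ} and conjugating by P, we get:

e^{tM} =
  [exp(5*t), 0, 0]
  [0, exp(5*t), 0]
  [0, -t*exp(5*t), exp(5*t)]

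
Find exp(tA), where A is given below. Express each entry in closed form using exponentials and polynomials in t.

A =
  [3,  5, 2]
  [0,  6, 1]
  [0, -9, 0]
e^{tA} =
  [exp(3*t), -3*t^2*exp(3*t)/2 + 5*t*exp(3*t), -t^2*exp(3*t)/2 + 2*t*exp(3*t)]
  [0, 3*t*exp(3*t) + exp(3*t), t*exp(3*t)]
  [0, -9*t*exp(3*t), -3*t*exp(3*t) + exp(3*t)]

Strategy: write A = P · J · P⁻¹ where J is a Jordan canonical form, so e^{tA} = P · e^{tJ} · P⁻¹, and e^{tJ} can be computed block-by-block.

A has Jordan form
J =
  [3, 1, 0]
  [0, 3, 1]
  [0, 0, 3]
(up to reordering of blocks).

Per-block formulas:
  For a 3×3 Jordan block J_3(3): exp(t · J_3(3)) = e^(3t)·(I + t·N + (t^2/2)·N^2), where N is the 3×3 nilpotent shift.

After assembling e^{tJ} and conjugating by P, we get:

e^{tA} =
  [exp(3*t), -3*t^2*exp(3*t)/2 + 5*t*exp(3*t), -t^2*exp(3*t)/2 + 2*t*exp(3*t)]
  [0, 3*t*exp(3*t) + exp(3*t), t*exp(3*t)]
  [0, -9*t*exp(3*t), -3*t*exp(3*t) + exp(3*t)]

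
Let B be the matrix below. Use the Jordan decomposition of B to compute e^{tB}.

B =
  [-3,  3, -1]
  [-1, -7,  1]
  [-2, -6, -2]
e^{tB} =
  [t*exp(-4*t) + exp(-4*t), 3*t*exp(-4*t), -t*exp(-4*t)]
  [-t*exp(-4*t), -3*t*exp(-4*t) + exp(-4*t), t*exp(-4*t)]
  [-2*t*exp(-4*t), -6*t*exp(-4*t), 2*t*exp(-4*t) + exp(-4*t)]

Strategy: write B = P · J · P⁻¹ where J is a Jordan canonical form, so e^{tB} = P · e^{tJ} · P⁻¹, and e^{tJ} can be computed block-by-block.

B has Jordan form
J =
  [-4,  1,  0]
  [ 0, -4,  0]
  [ 0,  0, -4]
(up to reordering of blocks).

Per-block formulas:
  For a 1×1 block at λ = -4: exp(t · [-4]) = [e^(-4t)].
  For a 2×2 Jordan block J_2(-4): exp(t · J_2(-4)) = e^(-4t)·(I + t·N), where N is the 2×2 nilpotent shift.

After assembling e^{tJ} and conjugating by P, we get:

e^{tB} =
  [t*exp(-4*t) + exp(-4*t), 3*t*exp(-4*t), -t*exp(-4*t)]
  [-t*exp(-4*t), -3*t*exp(-4*t) + exp(-4*t), t*exp(-4*t)]
  [-2*t*exp(-4*t), -6*t*exp(-4*t), 2*t*exp(-4*t) + exp(-4*t)]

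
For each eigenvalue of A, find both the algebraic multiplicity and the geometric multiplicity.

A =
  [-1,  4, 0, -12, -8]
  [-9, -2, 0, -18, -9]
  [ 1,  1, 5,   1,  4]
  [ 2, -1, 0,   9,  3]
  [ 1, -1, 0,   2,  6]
λ = 1: alg = 2, geom = 1; λ = 5: alg = 3, geom = 1

Step 1 — factor the characteristic polynomial to read off the algebraic multiplicities:
  χ_A(x) = (x - 5)^3*(x - 1)^2

Step 2 — compute geometric multiplicities via the rank-nullity identity g(λ) = n − rank(A − λI):
  rank(A − (1)·I) = 4, so dim ker(A − (1)·I) = n − 4 = 1
  rank(A − (5)·I) = 4, so dim ker(A − (5)·I) = n − 4 = 1

Summary:
  λ = 1: algebraic multiplicity = 2, geometric multiplicity = 1
  λ = 5: algebraic multiplicity = 3, geometric multiplicity = 1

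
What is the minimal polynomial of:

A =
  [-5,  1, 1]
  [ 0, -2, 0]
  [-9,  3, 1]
x^2 + 4*x + 4

The characteristic polynomial is χ_A(x) = (x + 2)^3, so the eigenvalues are known. The minimal polynomial is
  m_A(x) = Π_λ (x − λ)^{k_λ}
where k_λ is the size of the *largest* Jordan block for λ (equivalently, the smallest k with (A − λI)^k v = 0 for every generalised eigenvector v of λ).

  λ = -2: largest Jordan block has size 2, contributing (x + 2)^2

So m_A(x) = (x + 2)^2 = x^2 + 4*x + 4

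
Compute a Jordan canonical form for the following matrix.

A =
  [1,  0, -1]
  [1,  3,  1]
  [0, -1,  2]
J_3(2)

The characteristic polynomial is
  det(x·I − A) = x^3 - 6*x^2 + 12*x - 8 = (x - 2)^3

Eigenvalues and multiplicities (the geometric multiplicity of λ is n − rank(A − λI), which equals the number of Jordan blocks for λ):
  λ = 2: algebraic multiplicity = 3, geometric multiplicity = 1

Determining the block sizes for each eigenvalue:
  λ = 2: one block (gm = 1), so the single block has size am = 3 → block sizes [3]

Assembling the blocks gives a Jordan form
J =
  [2, 1, 0]
  [0, 2, 1]
  [0, 0, 2]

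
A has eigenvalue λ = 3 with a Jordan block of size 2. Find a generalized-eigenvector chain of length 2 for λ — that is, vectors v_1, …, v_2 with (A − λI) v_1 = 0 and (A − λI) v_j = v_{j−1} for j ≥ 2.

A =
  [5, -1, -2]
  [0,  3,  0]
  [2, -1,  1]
A Jordan chain for λ = 3 of length 2:
v_1 = (2, 0, 2)ᵀ
v_2 = (1, 0, 0)ᵀ

Let N = A − (3)·I. We want v_2 with N^2 v_2 = 0 but N^1 v_2 ≠ 0; then v_{j-1} := N · v_j for j = 2, …, 2.

Pick v_2 = (1, 0, 0)ᵀ.
Then v_1 = N · v_2 = (2, 0, 2)ᵀ.

Sanity check: (A − (3)·I) v_1 = (0, 0, 0)ᵀ = 0. ✓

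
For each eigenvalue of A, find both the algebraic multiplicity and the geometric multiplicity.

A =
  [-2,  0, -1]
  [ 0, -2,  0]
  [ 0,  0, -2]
λ = -2: alg = 3, geom = 2

Step 1 — factor the characteristic polynomial to read off the algebraic multiplicities:
  χ_A(x) = (x + 2)^3

Step 2 — compute geometric multiplicities via the rank-nullity identity g(λ) = n − rank(A − λI):
  rank(A − (-2)·I) = 1, so dim ker(A − (-2)·I) = n − 1 = 2

Summary:
  λ = -2: algebraic multiplicity = 3, geometric multiplicity = 2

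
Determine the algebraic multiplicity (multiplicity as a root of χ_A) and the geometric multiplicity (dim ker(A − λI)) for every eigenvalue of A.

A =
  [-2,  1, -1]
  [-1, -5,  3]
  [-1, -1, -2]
λ = -3: alg = 3, geom = 1

Step 1 — factor the characteristic polynomial to read off the algebraic multiplicities:
  χ_A(x) = (x + 3)^3

Step 2 — compute geometric multiplicities via the rank-nullity identity g(λ) = n − rank(A − λI):
  rank(A − (-3)·I) = 2, so dim ker(A − (-3)·I) = n − 2 = 1

Summary:
  λ = -3: algebraic multiplicity = 3, geometric multiplicity = 1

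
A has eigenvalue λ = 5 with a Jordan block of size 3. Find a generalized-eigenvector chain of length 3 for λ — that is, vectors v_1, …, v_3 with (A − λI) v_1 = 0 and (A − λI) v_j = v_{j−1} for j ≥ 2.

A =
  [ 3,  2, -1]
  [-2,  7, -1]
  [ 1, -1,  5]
A Jordan chain for λ = 5 of length 3:
v_1 = (-1, -1, 0)ᵀ
v_2 = (-2, -2, 1)ᵀ
v_3 = (1, 0, 0)ᵀ

Let N = A − (5)·I. We want v_3 with N^3 v_3 = 0 but N^2 v_3 ≠ 0; then v_{j-1} := N · v_j for j = 3, …, 2.

Pick v_3 = (1, 0, 0)ᵀ.
Then v_2 = N · v_3 = (-2, -2, 1)ᵀ.
Then v_1 = N · v_2 = (-1, -1, 0)ᵀ.

Sanity check: (A − (5)·I) v_1 = (0, 0, 0)ᵀ = 0. ✓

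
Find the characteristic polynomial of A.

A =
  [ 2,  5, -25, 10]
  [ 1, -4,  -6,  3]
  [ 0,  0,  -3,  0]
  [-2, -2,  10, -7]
x^4 + 12*x^3 + 54*x^2 + 108*x + 81

Expanding det(x·I − A) (e.g. by cofactor expansion or by noting that A is similar to its Jordan form J, which has the same characteristic polynomial as A) gives
  χ_A(x) = x^4 + 12*x^3 + 54*x^2 + 108*x + 81
which factors as (x + 3)^4. The eigenvalues (with algebraic multiplicities) are λ = -3 with multiplicity 4.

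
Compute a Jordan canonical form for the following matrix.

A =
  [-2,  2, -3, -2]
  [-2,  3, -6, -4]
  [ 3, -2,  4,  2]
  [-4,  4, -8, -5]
J_1(-1) ⊕ J_1(-1) ⊕ J_2(1)

The characteristic polynomial is
  det(x·I − A) = x^4 - 2*x^2 + 1 = (x - 1)^2*(x + 1)^2

Eigenvalues and multiplicities (the geometric multiplicity of λ is n − rank(A − λI), which equals the number of Jordan blocks for λ):
  λ = -1: algebraic multiplicity = 2, geometric multiplicity = 2
  λ = 1: algebraic multiplicity = 2, geometric multiplicity = 1

Determining the block sizes for each eigenvalue:
  λ = -1: gm = am = 2, so every block has size 1 → block sizes [1, 1]
  λ = 1: one block (gm = 1), so the single block has size am = 2 → block sizes [2]

Assembling the blocks gives a Jordan form
J =
  [-1,  0, 0, 0]
  [ 0, -1, 0, 0]
  [ 0,  0, 1, 1]
  [ 0,  0, 0, 1]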